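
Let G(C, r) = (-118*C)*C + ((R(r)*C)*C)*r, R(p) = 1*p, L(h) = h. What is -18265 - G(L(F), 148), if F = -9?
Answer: -1782931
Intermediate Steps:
R(p) = p
G(C, r) = -118*C**2 + C**2*r**2 (G(C, r) = (-118*C)*C + ((r*C)*C)*r = -118*C**2 + ((C*r)*C)*r = -118*C**2 + (r*C**2)*r = -118*C**2 + C**2*r**2)
-18265 - G(L(F), 148) = -18265 - (-9)**2*(-118 + 148**2) = -18265 - 81*(-118 + 21904) = -18265 - 81*21786 = -18265 - 1*1764666 = -18265 - 1764666 = -1782931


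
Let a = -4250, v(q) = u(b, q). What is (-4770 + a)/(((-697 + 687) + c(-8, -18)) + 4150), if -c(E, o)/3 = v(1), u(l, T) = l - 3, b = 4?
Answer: -9020/4137 ≈ -2.1803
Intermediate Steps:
u(l, T) = -3 + l
v(q) = 1 (v(q) = -3 + 4 = 1)
c(E, o) = -3 (c(E, o) = -3*1 = -3)
(-4770 + a)/(((-697 + 687) + c(-8, -18)) + 4150) = (-4770 - 4250)/(((-697 + 687) - 3) + 4150) = -9020/((-10 - 3) + 4150) = -9020/(-13 + 4150) = -9020/4137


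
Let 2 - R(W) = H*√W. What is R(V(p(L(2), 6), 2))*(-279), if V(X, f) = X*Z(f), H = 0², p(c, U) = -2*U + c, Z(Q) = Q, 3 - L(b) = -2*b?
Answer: -558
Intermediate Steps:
L(b) = 3 + 2*b (L(b) = 3 - (-2)*b = 3 + 2*b)
p(c, U) = c - 2*U
H = 0
V(X, f) = X*f
R(W) = 2 (R(W) = 2 - 0*√W = 2 - 1*0 = 2 + 0 = 2)
R(V(p(L(2), 6), 2))*(-279) = 2*(-279) = -558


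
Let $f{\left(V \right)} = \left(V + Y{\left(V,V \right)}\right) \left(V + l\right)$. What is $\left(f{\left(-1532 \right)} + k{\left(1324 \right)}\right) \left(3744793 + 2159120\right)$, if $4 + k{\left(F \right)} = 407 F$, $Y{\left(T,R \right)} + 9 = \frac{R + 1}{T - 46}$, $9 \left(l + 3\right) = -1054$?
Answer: $\frac{86171742287278121}{4734} \approx 1.8203 \cdot 10^{13}$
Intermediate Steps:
$l = - \frac{1081}{9}$ ($l = -3 + \frac{1}{9} \left(-1054\right) = -3 - \frac{1054}{9} = - \frac{1081}{9} \approx -120.11$)
$Y{\left(T,R \right)} = -9 + \frac{1 + R}{-46 + T}$ ($Y{\left(T,R \right)} = -9 + \frac{R + 1}{T - 46} = -9 + \frac{1 + R}{-46 + T}$)
$f{\left(V \right)} = \left(- \frac{1081}{9} + V\right) \left(V + \frac{415 - 8 V}{-46 + V}\right)$ ($f{\left(V \right)} = \left(V + \frac{415 + V - 9 V}{-46 + V}\right) \left(V - \frac{1081}{9}\right) = \left(V + \frac{415 - 8 V}{-46 + V}\right) \left(- \frac{1081}{9} + V\right) = \left(- \frac{1081}{9} + V\right) \left(V + \frac{415 - 8 V}{-46 + V}\right)$)
$k{\left(F \right)} = -4 + 407 F$
$\left(f{\left(-1532 \right)} + k{\left(1324 \right)}\right) \left(3744793 + 2159120\right) = \left(\frac{-448615 - 1567 \left(-1532\right)^{2} + 9 \left(-1532\right)^{3} + 62109 \left(-1532\right)}{9 \left(-46 - 1532\right)} + \left(-4 + 407 \cdot 1324\right)\right) \left(3744793 + 2159120\right) = \left(\frac{-448615 - 3677786608 + 9 \left(-3595640768\right) - 95150988}{9 \left(-1578\right)} + \left(-4 + 538868\right)\right) 5903913 = \left(\frac{1}{9} \left(- \frac{1}{1578}\right) \left(-448615 - 3677786608 - 32360766912 - 95150988\right) + 538864\right) 5903913 = \left(\frac{1}{9} \left(- \frac{1}{1578}\right) \left(-36134153123\right) + 538864\right) 5903913 = \left(\frac{36134153123}{14202} + 538864\right) 5903913 = \frac{43787099651}{14202} \cdot 5903913 = \frac{86171742287278121}{4734}$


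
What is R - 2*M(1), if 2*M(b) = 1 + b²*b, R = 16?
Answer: 14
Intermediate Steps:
M(b) = ½ + b³/2 (M(b) = (1 + b²*b)/2 = (1 + b³)/2 = ½ + b³/2)
R - 2*M(1) = 16 - 2*(½ + (½)*1³) = 16 - 2*(½ + (½)*1) = 16 - 2*(½ + ½) = 16 - 2*1 = 16 - 2 = 14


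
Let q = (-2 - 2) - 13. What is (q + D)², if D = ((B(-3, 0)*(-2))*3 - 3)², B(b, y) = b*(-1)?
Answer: 179776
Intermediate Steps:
B(b, y) = -b
q = -17 (q = -4 - 13 = -17)
D = 441 (D = ((-1*(-3)*(-2))*3 - 3)² = ((3*(-2))*3 - 3)² = (-6*3 - 3)² = (-18 - 3)² = (-21)² = 441)
(q + D)² = (-17 + 441)² = 424² = 179776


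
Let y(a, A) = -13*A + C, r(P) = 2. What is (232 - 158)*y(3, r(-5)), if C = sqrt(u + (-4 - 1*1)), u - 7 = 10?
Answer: -1924 + 148*sqrt(3) ≈ -1667.7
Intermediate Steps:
u = 17 (u = 7 + 10 = 17)
C = 2*sqrt(3) (C = sqrt(17 + (-4 - 1*1)) = sqrt(17 + (-4 - 1)) = sqrt(17 - 5) = sqrt(12) = 2*sqrt(3) ≈ 3.4641)
y(a, A) = -13*A + 2*sqrt(3)
(232 - 158)*y(3, r(-5)) = (232 - 158)*(-13*2 + 2*sqrt(3)) = 74*(-26 + 2*sqrt(3)) = -1924 + 148*sqrt(3)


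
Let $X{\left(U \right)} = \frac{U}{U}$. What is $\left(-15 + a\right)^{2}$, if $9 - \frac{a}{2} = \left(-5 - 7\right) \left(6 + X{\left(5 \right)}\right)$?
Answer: $29241$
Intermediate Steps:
$X{\left(U \right)} = 1$
$a = 186$ ($a = 18 - 2 \left(-5 - 7\right) \left(6 + 1\right) = 18 - 2 \left(\left(-12\right) 7\right) = 18 - -168 = 18 + 168 = 186$)
$\left(-15 + a\right)^{2} = \left(-15 + 186\right)^{2} = 171^{2} = 29241$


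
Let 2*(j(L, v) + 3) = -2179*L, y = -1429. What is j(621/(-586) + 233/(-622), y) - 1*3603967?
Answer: -328262160660/91123 ≈ -3.6024e+6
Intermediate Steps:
j(L, v) = -3 - 2179*L/2 (j(L, v) = -3 + (-2179*L)/2 = -3 - 2179*L/2)
j(621/(-586) + 233/(-622), y) - 1*3603967 = (-3 - 2179*(621/(-586) + 233/(-622))/2) - 1*3603967 = (-3 - 2179*(621*(-1/586) + 233*(-1/622))/2) - 3603967 = (-3 - 2179*(-621/586 - 233/622)/2) - 3603967 = (-3 - 2179/2*(-130700/91123)) - 3603967 = (-3 + 142397650/91123) - 3603967 = 142124281/91123 - 3603967 = -328262160660/91123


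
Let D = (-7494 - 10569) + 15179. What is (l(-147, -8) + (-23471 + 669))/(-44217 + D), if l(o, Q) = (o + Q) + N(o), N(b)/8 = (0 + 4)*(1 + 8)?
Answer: 22669/47101 ≈ 0.48129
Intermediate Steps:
D = -2884 (D = -18063 + 15179 = -2884)
N(b) = 288 (N(b) = 8*((0 + 4)*(1 + 8)) = 8*(4*9) = 8*36 = 288)
l(o, Q) = 288 + Q + o (l(o, Q) = (o + Q) + 288 = (Q + o) + 288 = 288 + Q + o)
(l(-147, -8) + (-23471 + 669))/(-44217 + D) = ((288 - 8 - 147) + (-23471 + 669))/(-44217 - 2884) = (133 - 22802)/(-47101) = -22669*(-1/47101) = 22669/47101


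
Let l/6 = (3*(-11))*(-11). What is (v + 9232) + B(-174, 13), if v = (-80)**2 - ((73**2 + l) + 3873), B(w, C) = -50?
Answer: 4202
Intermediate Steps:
l = 2178 (l = 6*((3*(-11))*(-11)) = 6*(-33*(-11)) = 6*363 = 2178)
v = -4980 (v = (-80)**2 - ((73**2 + 2178) + 3873) = 6400 - ((5329 + 2178) + 3873) = 6400 - (7507 + 3873) = 6400 - 1*11380 = 6400 - 11380 = -4980)
(v + 9232) + B(-174, 13) = (-4980 + 9232) - 50 = 4252 - 50 = 4202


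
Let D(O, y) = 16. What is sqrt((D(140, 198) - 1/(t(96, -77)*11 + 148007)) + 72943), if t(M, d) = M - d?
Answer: 173*sqrt(54783260310)/149910 ≈ 270.11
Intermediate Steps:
sqrt((D(140, 198) - 1/(t(96, -77)*11 + 148007)) + 72943) = sqrt((16 - 1/((96 - 1*(-77))*11 + 148007)) + 72943) = sqrt((16 - 1/((96 + 77)*11 + 148007)) + 72943) = sqrt((16 - 1/(173*11 + 148007)) + 72943) = sqrt((16 - 1/(1903 + 148007)) + 72943) = sqrt((16 - 1/149910) + 72943) = sqrt(2398559/149910 + 72943) = sqrt(10937283689/149910) = 173*sqrt(54783260310)/149910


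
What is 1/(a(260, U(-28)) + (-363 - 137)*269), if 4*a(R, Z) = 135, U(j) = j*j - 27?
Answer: -4/537865 ≈ -7.4368e-6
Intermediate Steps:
U(j) = -27 + j**2 (U(j) = j**2 - 27 = -27 + j**2)
a(R, Z) = 135/4 (a(R, Z) = (1/4)*135 = 135/4)
1/(a(260, U(-28)) + (-363 - 137)*269) = 1/(135/4 + (-363 - 137)*269) = 1/(135/4 - 500*269) = 1/(135/4 - 134500) = 1/(-537865/4) = -4/537865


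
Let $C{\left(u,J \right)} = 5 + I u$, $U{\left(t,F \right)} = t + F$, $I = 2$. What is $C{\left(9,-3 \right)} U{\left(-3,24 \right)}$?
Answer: $483$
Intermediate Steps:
$U{\left(t,F \right)} = F + t$
$C{\left(u,J \right)} = 5 + 2 u$
$C{\left(9,-3 \right)} U{\left(-3,24 \right)} = \left(5 + 2 \cdot 9\right) \left(24 - 3\right) = \left(5 + 18\right) 21 = 23 \cdot 21 = 483$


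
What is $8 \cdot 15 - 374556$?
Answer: $-374436$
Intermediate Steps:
$8 \cdot 15 - 374556 = 120 - 374556 = -374436$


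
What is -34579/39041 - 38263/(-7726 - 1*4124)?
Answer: 1084064633/462635850 ≈ 2.3432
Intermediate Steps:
-34579/39041 - 38263/(-7726 - 1*4124) = -34579*1/39041 - 38263/(-7726 - 4124) = -34579/39041 - 38263/(-11850) = -34579/39041 - 38263*(-1/11850) = -34579/39041 + 38263/11850 = 1084064633/462635850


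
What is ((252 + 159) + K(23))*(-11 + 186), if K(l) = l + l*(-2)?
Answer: 67900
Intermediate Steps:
K(l) = -l (K(l) = l - 2*l = -l)
((252 + 159) + K(23))*(-11 + 186) = ((252 + 159) - 1*23)*(-11 + 186) = (411 - 23)*175 = 388*175 = 67900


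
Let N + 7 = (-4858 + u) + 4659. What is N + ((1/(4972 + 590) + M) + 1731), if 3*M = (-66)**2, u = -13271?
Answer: -57255227/5562 ≈ -10294.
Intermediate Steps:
M = 1452 (M = (1/3)*(-66)**2 = (1/3)*4356 = 1452)
N = -13477 (N = -7 + ((-4858 - 13271) + 4659) = -7 + (-18129 + 4659) = -7 - 13470 = -13477)
N + ((1/(4972 + 590) + M) + 1731) = -13477 + ((1/(4972 + 590) + 1452) + 1731) = -13477 + ((1/5562 + 1452) + 1731) = -13477 + (8076025/5562 + 1731) = -13477 + 17703847/5562 = -57255227/5562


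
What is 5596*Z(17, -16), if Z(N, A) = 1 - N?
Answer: -89536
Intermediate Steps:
5596*Z(17, -16) = 5596*(1 - 1*17) = 5596*(1 - 17) = 5596*(-16) = -89536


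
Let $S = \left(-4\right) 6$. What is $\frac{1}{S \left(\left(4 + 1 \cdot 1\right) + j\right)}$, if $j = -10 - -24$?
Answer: $- \frac{1}{456} \approx -0.002193$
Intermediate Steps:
$j = 14$ ($j = -10 + 24 = 14$)
$S = -24$
$\frac{1}{S \left(\left(4 + 1 \cdot 1\right) + j\right)} = \frac{1}{\left(-24\right) \left(\left(4 + 1 \cdot 1\right) + 14\right)} = \frac{1}{\left(-24\right) \left(\left(4 + 1\right) + 14\right)} = \frac{1}{\left(-24\right) \left(5 + 14\right)} = \frac{1}{\left(-24\right) 19} = \frac{1}{-456} = - \frac{1}{456}$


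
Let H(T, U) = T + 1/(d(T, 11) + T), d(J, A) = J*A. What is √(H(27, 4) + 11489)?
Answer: √3731185/18 ≈ 107.31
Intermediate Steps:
d(J, A) = A*J
H(T, U) = T + 1/(12*T) (H(T, U) = T + 1/(11*T + T) = T + 1/(12*T))
√(H(27, 4) + 11489) = √((27 + (1/12)/27) + 11489) = √((27 + (1/12)*(1/27)) + 11489) = √((27 + 1/324) + 11489) = √(8749/324 + 11489) = √(3731185/324) = √3731185/18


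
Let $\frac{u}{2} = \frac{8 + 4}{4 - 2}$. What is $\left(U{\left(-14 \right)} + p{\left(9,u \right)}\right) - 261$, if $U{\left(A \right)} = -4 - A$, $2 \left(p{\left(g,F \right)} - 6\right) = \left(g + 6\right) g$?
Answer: $- \frac{355}{2} \approx -177.5$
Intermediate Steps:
$u = 12$ ($u = 2 \frac{8 + 4}{4 - 2} = 2 \cdot \frac{12}{2} = 2 \cdot 12 \cdot \frac{1}{2} = 2 \cdot 6 = 12$)
$p{\left(g,F \right)} = 6 + \frac{g \left(6 + g\right)}{2}$ ($p{\left(g,F \right)} = 6 + \frac{\left(g + 6\right) g}{2} = 6 + \frac{\left(6 + g\right) g}{2} = 6 + \frac{g \left(6 + g\right)}{2}$)
$\left(U{\left(-14 \right)} + p{\left(9,u \right)}\right) - 261 = \left(\left(-4 - -14\right) + \left(6 + \frac{9^{2}}{2} + 3 \cdot 9\right)\right) - 261 = \left(\left(-4 + 14\right) + \left(6 + \frac{1}{2} \cdot 81 + 27\right)\right) - 261 = \left(10 + \left(6 + \frac{81}{2} + 27\right)\right) - 261 = \left(10 + \frac{147}{2}\right) - 261 = \frac{167}{2} - 261 = - \frac{355}{2}$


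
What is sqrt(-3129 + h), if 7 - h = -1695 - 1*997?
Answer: I*sqrt(430) ≈ 20.736*I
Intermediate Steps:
h = 2699 (h = 7 - (-1695 - 1*997) = 7 - (-1695 - 997) = 7 - 1*(-2692) = 7 + 2692 = 2699)
sqrt(-3129 + h) = sqrt(-3129 + 2699) = sqrt(-430) = I*sqrt(430)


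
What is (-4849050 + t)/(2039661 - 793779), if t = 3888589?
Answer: -960461/1245882 ≈ -0.77091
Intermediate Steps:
(-4849050 + t)/(2039661 - 793779) = (-4849050 + 3888589)/(2039661 - 793779) = -960461/1245882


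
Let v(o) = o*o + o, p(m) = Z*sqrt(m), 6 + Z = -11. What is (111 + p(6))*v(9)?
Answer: 9990 - 1530*sqrt(6) ≈ 6242.3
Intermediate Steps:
Z = -17 (Z = -6 - 11 = -17)
p(m) = -17*sqrt(m)
v(o) = o + o**2 (v(o) = o**2 + o = o + o**2)
(111 + p(6))*v(9) = (111 - 17*sqrt(6))*(9*(1 + 9)) = (111 - 17*sqrt(6))*(9*10) = (111 - 17*sqrt(6))*90 = 9990 - 1530*sqrt(6)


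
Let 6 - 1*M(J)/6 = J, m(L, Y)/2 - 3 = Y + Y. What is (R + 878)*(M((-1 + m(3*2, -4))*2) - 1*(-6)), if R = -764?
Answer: 19836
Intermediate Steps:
m(L, Y) = 6 + 4*Y (m(L, Y) = 6 + 2*(Y + Y) = 6 + 2*(2*Y) = 6 + 4*Y)
M(J) = 36 - 6*J
(R + 878)*(M((-1 + m(3*2, -4))*2) - 1*(-6)) = (-764 + 878)*((36 - 6*(-1 + (6 + 4*(-4)))*2) - 1*(-6)) = 114*((36 - 6*(-1 + (6 - 16))*2) + 6) = 114*((36 - 6*(-1 - 10)*2) + 6) = 114*((36 - (-66)*2) + 6) = 114*((36 - 6*(-22)) + 6) = 114*((36 + 132) + 6) = 114*(168 + 6) = 114*174 = 19836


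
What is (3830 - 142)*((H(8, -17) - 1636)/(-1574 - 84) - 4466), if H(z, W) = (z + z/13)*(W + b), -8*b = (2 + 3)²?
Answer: -177460367848/10777 ≈ -1.6467e+7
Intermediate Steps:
b = -25/8 (b = -(2 + 3)²/8 = -⅛*5² = -⅛*25 = -25/8 ≈ -3.1250)
H(z, W) = 14*z*(-25/8 + W)/13 (H(z, W) = (z + z/13)*(W - 25/8) = (z + z*(1/13))*(-25/8 + W) = (z + z/13)*(-25/8 + W) = (14*z/13)*(-25/8 + W) = 14*z*(-25/8 + W)/13)
(3830 - 142)*((H(8, -17) - 1636)/(-1574 - 84) - 4466) = (3830 - 142)*(((7/52)*8*(-25 + 8*(-17)) - 1636)/(-1574 - 84) - 4466) = 3688*(((7/52)*8*(-25 - 136) - 1636)/(-1658) - 4466) = 3688*(((7/52)*8*(-161) - 1636)*(-1/1658) - 4466) = 3688*((-2254/13 - 1636)*(-1/1658) - 4466) = 3688*(-23522/13*(-1/1658) - 4466) = 3688*(11761/10777 - 4466) = 3688*(-48118321/10777) = -177460367848/10777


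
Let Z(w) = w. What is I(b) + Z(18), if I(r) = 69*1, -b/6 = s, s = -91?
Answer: 87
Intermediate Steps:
b = 546 (b = -6*(-91) = 546)
I(r) = 69
I(b) + Z(18) = 69 + 18 = 87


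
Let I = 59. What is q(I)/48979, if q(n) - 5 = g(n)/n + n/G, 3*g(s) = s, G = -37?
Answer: 415/5436669 ≈ 7.6334e-5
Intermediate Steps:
g(s) = s/3
q(n) = 16/3 - n/37 (q(n) = 5 + ((n/3)/n + n/(-37)) = 5 + (⅓ + n*(-1/37)) = 5 + (⅓ - n/37) = 16/3 - n/37)
q(I)/48979 = (16/3 - 1/37*59)/48979 = (16/3 - 59/37)*(1/48979) = (415/111)*(1/48979) = 415/5436669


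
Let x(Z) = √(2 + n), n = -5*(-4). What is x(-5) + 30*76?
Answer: 2280 + √22 ≈ 2284.7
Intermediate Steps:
n = 20
x(Z) = √22 (x(Z) = √(2 + 20) = √22)
x(-5) + 30*76 = √22 + 30*76 = √22 + 2280 = 2280 + √22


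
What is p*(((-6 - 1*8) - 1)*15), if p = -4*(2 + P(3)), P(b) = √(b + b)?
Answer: 1800 + 900*√6 ≈ 4004.5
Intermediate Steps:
P(b) = √2*√b (P(b) = √(2*b) = √2*√b)
p = -8 - 4*√6 (p = -4*(2 + √2*√3) = -4*(2 + √6) = -8 - 4*√6 ≈ -17.798)
p*(((-6 - 1*8) - 1)*15) = (-8 - 4*√6)*(((-6 - 1*8) - 1)*15) = (-8 - 4*√6)*(((-6 - 8) - 1)*15) = (-8 - 4*√6)*((-14 - 1)*15) = (-8 - 4*√6)*(-15*15) = (-8 - 4*√6)*(-225) = 1800 + 900*√6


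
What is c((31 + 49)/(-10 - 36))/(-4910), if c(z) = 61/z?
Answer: 1403/196400 ≈ 0.0071436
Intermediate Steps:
c((31 + 49)/(-10 - 36))/(-4910) = (61/(((31 + 49)/(-10 - 36))))/(-4910) = (61/((80/(-46))))*(-1/4910) = (61/((80*(-1/46))))*(-1/4910) = (61/(-40/23))*(-1/4910) = (61*(-23/40))*(-1/4910) = -1403/40*(-1/4910) = 1403/196400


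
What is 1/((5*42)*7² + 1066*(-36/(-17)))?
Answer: 17/213306 ≈ 7.9698e-5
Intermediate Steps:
1/((5*42)*7² + 1066*(-36/(-17))) = 1/(210*49 + 1066*(-36*(-1/17))) = 1/(10290 + 1066*(36/17)) = 1/(10290 + 38376/17) = 1/(213306/17) = 17/213306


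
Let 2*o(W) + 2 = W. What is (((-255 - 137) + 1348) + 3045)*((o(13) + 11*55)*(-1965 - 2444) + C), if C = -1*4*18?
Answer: -21539515533/2 ≈ -1.0770e+10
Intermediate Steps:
o(W) = -1 + W/2
C = -72 (C = -4*18 = -72)
(((-255 - 137) + 1348) + 3045)*((o(13) + 11*55)*(-1965 - 2444) + C) = (((-255 - 137) + 1348) + 3045)*(((-1 + (½)*13) + 11*55)*(-1965 - 2444) - 72) = ((-392 + 1348) + 3045)*(((-1 + 13/2) + 605)*(-4409) - 72) = (956 + 3045)*((11/2 + 605)*(-4409) - 72) = 4001*((1221/2)*(-4409) - 72) = 4001*(-5383389/2 - 72) = 4001*(-5383533/2) = -21539515533/2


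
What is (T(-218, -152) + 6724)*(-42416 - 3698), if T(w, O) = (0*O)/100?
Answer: -310070536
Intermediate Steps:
T(w, O) = 0 (T(w, O) = 0*(1/100) = 0)
(T(-218, -152) + 6724)*(-42416 - 3698) = (0 + 6724)*(-42416 - 3698) = 6724*(-46114) = -310070536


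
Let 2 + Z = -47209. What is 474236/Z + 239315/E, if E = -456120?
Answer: -15173788319/1435592088 ≈ -10.570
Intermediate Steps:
Z = -47211 (Z = -2 - 47209 = -47211)
474236/Z + 239315/E = 474236/(-47211) + 239315/(-456120) = 474236*(-1/47211) + 239315*(-1/456120) = -474236/47211 - 47863/91224 = -15173788319/1435592088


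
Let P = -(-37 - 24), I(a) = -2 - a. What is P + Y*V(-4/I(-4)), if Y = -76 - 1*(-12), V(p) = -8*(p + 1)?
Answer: -451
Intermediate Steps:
P = 61 (P = -1*(-61) = 61)
V(p) = -8 - 8*p (V(p) = -8*(1 + p) = -8 - 8*p)
Y = -64 (Y = -76 + 12 = -64)
P + Y*V(-4/I(-4)) = 61 - 64*(-8 - (-32)/(-2 - 1*(-4))) = 61 - 64*(-8 - (-32)/(-2 + 4)) = 61 - 64*(-8 - (-32)/2) = 61 - 64*(-8 - 8*(-2)) = 61 - 64*(-8 + 16) = 61 - 64*8 = 61 - 512 = -451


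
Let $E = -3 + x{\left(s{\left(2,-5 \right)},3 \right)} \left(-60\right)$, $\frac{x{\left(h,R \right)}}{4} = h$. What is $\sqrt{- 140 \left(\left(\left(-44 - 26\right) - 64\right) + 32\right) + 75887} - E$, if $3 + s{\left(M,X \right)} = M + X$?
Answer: $-1437 + \sqrt{90167} \approx -1136.7$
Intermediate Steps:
$s{\left(M,X \right)} = -3 + M + X$ ($s{\left(M,X \right)} = -3 + \left(M + X\right) = -3 + M + X$)
$x{\left(h,R \right)} = 4 h$
$E = 1437$ ($E = -3 + 4 \left(-3 + 2 - 5\right) \left(-60\right) = -3 + 4 \left(-6\right) \left(-60\right) = -3 - -1440 = -3 + 1440 = 1437$)
$\sqrt{- 140 \left(\left(\left(-44 - 26\right) - 64\right) + 32\right) + 75887} - E = \sqrt{- 140 \left(\left(\left(-44 - 26\right) - 64\right) + 32\right) + 75887} - 1437 = \sqrt{- 140 \left(\left(-70 - 64\right) + 32\right) + 75887} - 1437 = \sqrt{- 140 \left(-134 + 32\right) + 75887} - 1437 = \sqrt{\left(-140\right) \left(-102\right) + 75887} - 1437 = \sqrt{14280 + 75887} - 1437 = \sqrt{90167} - 1437 = -1437 + \sqrt{90167}$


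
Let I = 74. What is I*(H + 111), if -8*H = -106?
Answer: 18389/2 ≈ 9194.5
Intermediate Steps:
H = 53/4 (H = -⅛*(-106) = 53/4 ≈ 13.250)
I*(H + 111) = 74*(53/4 + 111) = 74*(497/4) = 18389/2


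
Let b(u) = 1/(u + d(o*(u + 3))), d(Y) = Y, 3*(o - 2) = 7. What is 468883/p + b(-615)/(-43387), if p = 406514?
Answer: 66461975504021/57621460673106 ≈ 1.1534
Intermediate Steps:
o = 13/3 (o = 2 + (1/3)*7 = 2 + 7/3 = 13/3 ≈ 4.3333)
b(u) = 1/(13 + 16*u/3) (b(u) = 1/(u + 13*(u + 3)/3) = 1/(u + 13*(3 + u)/3) = 1/(u + (13 + 13*u/3)) = 1/(13 + 16*u/3))
468883/p + b(-615)/(-43387) = 468883/406514 + (3/(39 + 16*(-615)))/(-43387) = 468883*(1/406514) + (3/(39 - 9840))*(-1/43387) = 468883/406514 + (3/(-9801))*(-1/43387) = 468883/406514 + (3*(-1/9801))*(-1/43387) = 468883/406514 - 1/3267*(-1/43387) = 468883/406514 + 1/141745329 = 66461975504021/57621460673106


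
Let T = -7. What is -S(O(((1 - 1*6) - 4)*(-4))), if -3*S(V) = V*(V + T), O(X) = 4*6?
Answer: 136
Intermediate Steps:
O(X) = 24
S(V) = -V*(-7 + V)/3 (S(V) = -V*(V - 7)/3 = -V*(-7 + V)/3)
-S(O(((1 - 1*6) - 4)*(-4))) = -24*(7 - 1*24)/3 = -24*(7 - 24)/3 = -24*(-17)/3 = -1*(-136) = 136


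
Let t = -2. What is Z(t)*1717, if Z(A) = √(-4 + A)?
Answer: 1717*I*√6 ≈ 4205.8*I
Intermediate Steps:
Z(t)*1717 = √(-4 - 2)*1717 = √(-6)*1717 = (I*√6)*1717 = 1717*I*√6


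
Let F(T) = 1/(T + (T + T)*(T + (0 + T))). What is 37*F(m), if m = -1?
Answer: 37/3 ≈ 12.333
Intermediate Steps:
F(T) = 1/(T + 4*T²) (F(T) = 1/(T + (2*T)*(T + T)) = 1/(T + (2*T)*(2*T)) = 1/(T + 4*T²))
37*F(m) = 37*(1/((-1)*(1 + 4*(-1)))) = 37*(-1/(1 - 4)) = 37*(-1/(-3)) = 37*(-1*(-⅓)) = 37*(⅓) = 37/3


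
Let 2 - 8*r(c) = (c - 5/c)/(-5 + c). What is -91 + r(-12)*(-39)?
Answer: -53001/544 ≈ -97.428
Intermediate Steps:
r(c) = ¼ - (c - 5/c)/(8*(-5 + c))
-91 + r(-12)*(-39) = -91 + ((⅛)*(5 + (-12)² - 10*(-12))/(-12*(-5 - 12)))*(-39) = -91 + ((⅛)*(-1/12)*(5 + 144 + 120)/(-17))*(-39) = -91 + ((⅛)*(-1/12)*(-1/17)*269)*(-39) = -91 + (269/1632)*(-39) = -91 - 3497/544 = -53001/544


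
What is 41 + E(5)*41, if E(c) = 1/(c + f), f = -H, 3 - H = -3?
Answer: 0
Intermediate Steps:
H = 6 (H = 3 - 1*(-3) = 3 + 3 = 6)
f = -6 (f = -1*6 = -6)
E(c) = 1/(-6 + c) (E(c) = 1/(c - 6) = 1/(-6 + c))
41 + E(5)*41 = 41 + 41/(-6 + 5) = 41 + 41/(-1) = 41 - 1*41 = 41 - 41 = 0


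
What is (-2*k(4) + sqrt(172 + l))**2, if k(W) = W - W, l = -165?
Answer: 7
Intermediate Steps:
k(W) = 0
(-2*k(4) + sqrt(172 + l))**2 = (-2*0 + sqrt(172 - 165))**2 = (0 + sqrt(7))**2 = (sqrt(7))**2 = 7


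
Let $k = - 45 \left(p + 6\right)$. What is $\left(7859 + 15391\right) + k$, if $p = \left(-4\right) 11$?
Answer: $24960$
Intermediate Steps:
$p = -44$
$k = 1710$ ($k = - 45 \left(-44 + 6\right) = \left(-45\right) \left(-38\right) = 1710$)
$\left(7859 + 15391\right) + k = \left(7859 + 15391\right) + 1710 = 23250 + 1710 = 24960$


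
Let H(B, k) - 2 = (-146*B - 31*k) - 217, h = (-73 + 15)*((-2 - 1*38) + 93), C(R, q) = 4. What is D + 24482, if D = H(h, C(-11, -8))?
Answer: 472947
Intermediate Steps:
h = -3074 (h = -58*((-2 - 38) + 93) = -58*(-40 + 93) = -58*53 = -3074)
H(B, k) = -215 - 146*B - 31*k (H(B, k) = 2 + ((-146*B - 31*k) - 217) = 2 + (-217 - 146*B - 31*k) = -215 - 146*B - 31*k)
D = 448465 (D = -215 - 146*(-3074) - 31*4 = -215 + 448804 - 124 = 448465)
D + 24482 = 448465 + 24482 = 472947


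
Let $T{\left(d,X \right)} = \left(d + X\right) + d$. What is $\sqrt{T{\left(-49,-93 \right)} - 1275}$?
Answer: $i \sqrt{1466} \approx 38.288 i$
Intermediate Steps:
$T{\left(d,X \right)} = X + 2 d$ ($T{\left(d,X \right)} = \left(X + d\right) + d = X + 2 d$)
$\sqrt{T{\left(-49,-93 \right)} - 1275} = \sqrt{\left(-93 + 2 \left(-49\right)\right) - 1275} = \sqrt{\left(-93 - 98\right) + \left(540 - 1815\right)} = \sqrt{-191 - 1275} = \sqrt{-1466} = i \sqrt{1466}$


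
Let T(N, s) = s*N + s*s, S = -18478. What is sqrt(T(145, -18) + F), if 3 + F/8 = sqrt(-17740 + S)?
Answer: sqrt(-2310 + 8*I*sqrt(36218)) ≈ 15.11 + 50.382*I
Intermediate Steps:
T(N, s) = s**2 + N*s (T(N, s) = N*s + s**2 = s**2 + N*s)
F = -24 + 8*I*sqrt(36218) (F = -24 + 8*sqrt(-17740 - 18478) = -24 + 8*sqrt(-36218) = -24 + 8*(I*sqrt(36218)) = -24 + 8*I*sqrt(36218) ≈ -24.0 + 1522.5*I)
sqrt(T(145, -18) + F) = sqrt(-18*(145 - 18) + (-24 + 8*I*sqrt(36218))) = sqrt(-18*127 + (-24 + 8*I*sqrt(36218))) = sqrt(-2286 + (-24 + 8*I*sqrt(36218))) = sqrt(-2310 + 8*I*sqrt(36218))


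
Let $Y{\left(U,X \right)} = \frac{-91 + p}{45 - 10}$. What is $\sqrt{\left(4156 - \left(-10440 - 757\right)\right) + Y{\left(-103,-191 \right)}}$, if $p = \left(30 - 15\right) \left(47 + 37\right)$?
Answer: $\frac{6 \sqrt{10685}}{5} \approx 124.04$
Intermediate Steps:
$p = 1260$ ($p = 15 \cdot 84 = 1260$)
$Y{\left(U,X \right)} = \frac{167}{5}$ ($Y{\left(U,X \right)} = \frac{-91 + 1260}{45 - 10} = \frac{1169}{35} = 1169 \cdot \frac{1}{35} = \frac{167}{5}$)
$\sqrt{\left(4156 - \left(-10440 - 757\right)\right) + Y{\left(-103,-191 \right)}} = \sqrt{\left(4156 - \left(-10440 - 757\right)\right) + \frac{167}{5}} = \sqrt{\left(4156 - -11197\right) + \frac{167}{5}} = \sqrt{\left(4156 + 11197\right) + \frac{167}{5}} = \sqrt{15353 + \frac{167}{5}} = \sqrt{\frac{76932}{5}} = \frac{6 \sqrt{10685}}{5}$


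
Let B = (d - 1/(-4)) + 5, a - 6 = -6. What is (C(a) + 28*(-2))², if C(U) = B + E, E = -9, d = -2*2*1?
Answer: 65025/16 ≈ 4064.1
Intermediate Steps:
a = 0 (a = 6 - 6 = 0)
d = -4 (d = -4*1 = -4)
B = 5/4 (B = (-4 - 1/(-4)) + 5 = (-4 - 1*(-¼)) + 5 = (-4 + ¼) + 5 = -15/4 + 5 = 5/4 ≈ 1.2500)
C(U) = -31/4 (C(U) = 5/4 - 9 = -31/4)
(C(a) + 28*(-2))² = (-31/4 + 28*(-2))² = (-31/4 - 56)² = (-255/4)² = 65025/16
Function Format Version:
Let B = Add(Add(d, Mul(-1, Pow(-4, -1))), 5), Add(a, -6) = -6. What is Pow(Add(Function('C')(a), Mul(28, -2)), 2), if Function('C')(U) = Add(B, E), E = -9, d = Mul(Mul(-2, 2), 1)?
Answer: Rational(65025, 16) ≈ 4064.1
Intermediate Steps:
a = 0 (a = Add(6, -6) = 0)
d = -4 (d = Mul(-4, 1) = -4)
B = Rational(5, 4) (B = Add(Add(-4, Mul(-1, Pow(-4, -1))), 5) = Add(Add(-4, Mul(-1, Rational(-1, 4))), 5) = Add(Add(-4, Rational(1, 4)), 5) = Add(Rational(-15, 4), 5) = Rational(5, 4) ≈ 1.2500)
Function('C')(U) = Rational(-31, 4) (Function('C')(U) = Add(Rational(5, 4), -9) = Rational(-31, 4))
Pow(Add(Function('C')(a), Mul(28, -2)), 2) = Pow(Add(Rational(-31, 4), Mul(28, -2)), 2) = Pow(Add(Rational(-31, 4), -56), 2) = Pow(Rational(-255, 4), 2) = Rational(65025, 16)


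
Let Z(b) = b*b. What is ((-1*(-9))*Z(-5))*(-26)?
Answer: -5850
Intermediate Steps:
Z(b) = b**2
((-1*(-9))*Z(-5))*(-26) = (-1*(-9)*(-5)**2)*(-26) = (9*25)*(-26) = 225*(-26) = -5850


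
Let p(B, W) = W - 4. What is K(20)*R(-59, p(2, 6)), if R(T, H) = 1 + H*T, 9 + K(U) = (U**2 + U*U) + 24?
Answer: -95355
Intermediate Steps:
p(B, W) = -4 + W
K(U) = 15 + 2*U**2 (K(U) = -9 + ((U**2 + U*U) + 24) = -9 + ((U**2 + U**2) + 24) = -9 + (2*U**2 + 24) = -9 + (24 + 2*U**2) = 15 + 2*U**2)
K(20)*R(-59, p(2, 6)) = (15 + 2*20**2)*(1 + (-4 + 6)*(-59)) = (15 + 2*400)*(1 + 2*(-59)) = (15 + 800)*(1 - 118) = 815*(-117) = -95355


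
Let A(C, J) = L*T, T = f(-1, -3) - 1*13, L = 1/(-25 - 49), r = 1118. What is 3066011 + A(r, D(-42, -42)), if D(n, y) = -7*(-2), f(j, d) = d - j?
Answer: 226884829/74 ≈ 3.0660e+6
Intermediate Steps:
L = -1/74 (L = 1/(-74) = -1/74 ≈ -0.013514)
D(n, y) = 14
T = -15 (T = (-3 - 1*(-1)) - 1*13 = (-3 + 1) - 13 = -2 - 13 = -15)
A(C, J) = 15/74 (A(C, J) = -1/74*(-15) = 15/74)
3066011 + A(r, D(-42, -42)) = 3066011 + 15/74 = 226884829/74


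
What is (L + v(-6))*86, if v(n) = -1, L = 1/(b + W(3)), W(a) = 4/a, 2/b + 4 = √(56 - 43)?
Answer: -172/3 - 43*√13/3 ≈ -109.01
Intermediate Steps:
b = 2/(-4 + √13) (b = 2/(-4 + √(56 - 43)) = 2/(-4 + √13) ≈ -5.0704)
L = 1/(-4/3 - 2*√13/3) (L = 1/((-8/3 - 2*√13/3) + 4/3) = 1/(-4/3 - 2*√13/3) ≈ -0.26759)
(L + v(-6))*86 = ((⅓ - √13/6) - 1)*86 = (-⅔ - √13/6)*86 = -172/3 - 43*√13/3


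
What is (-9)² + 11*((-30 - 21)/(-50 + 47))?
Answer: 268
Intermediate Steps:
(-9)² + 11*((-30 - 21)/(-50 + 47)) = 81 + 11*(-51/(-3)) = 81 + 11*(-51*(-⅓)) = 81 + 11*17 = 81 + 187 = 268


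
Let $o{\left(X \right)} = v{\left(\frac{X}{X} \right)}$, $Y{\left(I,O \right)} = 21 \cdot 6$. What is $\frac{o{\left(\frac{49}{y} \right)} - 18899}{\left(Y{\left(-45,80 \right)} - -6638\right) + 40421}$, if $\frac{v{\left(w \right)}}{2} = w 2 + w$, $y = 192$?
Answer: $- \frac{18893}{47185} \approx -0.4004$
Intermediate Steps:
$v{\left(w \right)} = 6 w$ ($v{\left(w \right)} = 2 \left(w 2 + w\right) = 2 \left(2 w + w\right) = 2 \cdot 3 w = 6 w$)
$Y{\left(I,O \right)} = 126$
$o{\left(X \right)} = 6$ ($o{\left(X \right)} = 6 \frac{X}{X} = 6 \cdot 1 = 6$)
$\frac{o{\left(\frac{49}{y} \right)} - 18899}{\left(Y{\left(-45,80 \right)} - -6638\right) + 40421} = \frac{6 - 18899}{\left(126 - -6638\right) + 40421} = - \frac{18893}{\left(126 + 6638\right) + 40421} = - \frac{18893}{6764 + 40421} = - \frac{18893}{47185}$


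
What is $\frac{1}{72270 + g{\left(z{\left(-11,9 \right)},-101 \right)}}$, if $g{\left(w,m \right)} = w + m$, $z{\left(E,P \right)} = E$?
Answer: $\frac{1}{72158} \approx 1.3858 \cdot 10^{-5}$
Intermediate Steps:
$g{\left(w,m \right)} = m + w$
$\frac{1}{72270 + g{\left(z{\left(-11,9 \right)},-101 \right)}} = \frac{1}{72270 - 112} = \frac{1}{72158}$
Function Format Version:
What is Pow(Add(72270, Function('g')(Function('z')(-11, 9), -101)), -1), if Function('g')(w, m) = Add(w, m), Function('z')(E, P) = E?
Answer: Rational(1, 72158) ≈ 1.3858e-5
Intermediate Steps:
Function('g')(w, m) = Add(m, w)
Pow(Add(72270, Function('g')(Function('z')(-11, 9), -101)), -1) = Pow(Add(72270, Add(-101, -11)), -1) = Pow(Add(72270, -112), -1) = Pow(72158, -1) = Rational(1, 72158)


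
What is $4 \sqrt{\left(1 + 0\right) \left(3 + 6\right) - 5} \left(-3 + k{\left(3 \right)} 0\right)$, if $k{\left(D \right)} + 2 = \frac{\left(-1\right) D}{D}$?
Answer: $-24$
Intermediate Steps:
$k{\left(D \right)} = -3$ ($k{\left(D \right)} = -2 + \frac{\left(-1\right) D}{D} = -2 - 1 = -3$)
$4 \sqrt{\left(1 + 0\right) \left(3 + 6\right) - 5} \left(-3 + k{\left(3 \right)} 0\right) = 4 \sqrt{\left(1 + 0\right) \left(3 + 6\right) - 5} \left(-3 - 0\right) = 4 \sqrt{1 \cdot 9 - 5} \left(-3 + 0\right) = 4 \sqrt{9 - 5} \left(-3\right) = 4 \sqrt{4} \left(-3\right) = 4 \cdot 2 \left(-3\right) = 8 \left(-3\right) = -24$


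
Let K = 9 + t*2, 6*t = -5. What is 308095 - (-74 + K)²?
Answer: 2732855/9 ≈ 3.0365e+5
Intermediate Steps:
t = -⅚ (t = (⅙)*(-5) = -⅚ ≈ -0.83333)
K = 22/3 (K = 9 - ⅚*2 = 9 - 5/3 = 22/3 ≈ 7.3333)
308095 - (-74 + K)² = 308095 - (-74 + 22/3)² = 308095 - (-200/3)² = 308095 - 1*40000/9 = 308095 - 40000/9 = 2732855/9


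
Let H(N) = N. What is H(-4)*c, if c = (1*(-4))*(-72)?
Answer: -1152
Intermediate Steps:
c = 288 (c = -4*(-72) = 288)
H(-4)*c = -4*288 = -1152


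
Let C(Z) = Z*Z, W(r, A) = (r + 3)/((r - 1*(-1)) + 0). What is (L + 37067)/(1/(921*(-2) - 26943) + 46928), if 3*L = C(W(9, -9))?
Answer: 5334937059/6754112395 ≈ 0.78988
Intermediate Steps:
W(r, A) = (3 + r)/(1 + r) (W(r, A) = (3 + r)/((r + 1) + 0) = (3 + r)/((1 + r) + 0) = (3 + r)/(1 + r))
C(Z) = Z²
L = 12/25 (L = ((3 + 9)/(1 + 9))²/3 = (12/10)²/3 = ((⅒)*12)²/3 = (6/5)²/3 = (⅓)*(36/25) = 12/25 ≈ 0.48000)
(L + 37067)/(1/(921*(-2) - 26943) + 46928) = (12/25 + 37067)/(1/(921*(-2) - 26943) + 46928) = 926687/(25*(1/(-1842 - 26943) + 46928)) = 926687/(25*(1/(-28785) + 46928)) = 926687/(25*(-1/28785 + 46928)) = 926687/(25*(1350822479/28785)) = (926687/25)*(28785/1350822479) = 5334937059/6754112395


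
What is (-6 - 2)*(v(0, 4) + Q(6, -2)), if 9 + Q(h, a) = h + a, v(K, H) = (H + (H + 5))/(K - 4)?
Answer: 66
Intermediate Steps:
v(K, H) = (5 + 2*H)/(-4 + K) (v(K, H) = (H + (5 + H))/(-4 + K) = (5 + 2*H)/(-4 + K))
Q(h, a) = -9 + a + h (Q(h, a) = -9 + (h + a) = -9 + (a + h) = -9 + a + h)
(-6 - 2)*(v(0, 4) + Q(6, -2)) = (-6 - 2)*((5 + 2*4)/(-4 + 0) + (-9 - 2 + 6)) = -8*((5 + 8)/(-4) - 5) = -8*(-¼*13 - 5) = -8*(-13/4 - 5) = -8*(-33/4) = 66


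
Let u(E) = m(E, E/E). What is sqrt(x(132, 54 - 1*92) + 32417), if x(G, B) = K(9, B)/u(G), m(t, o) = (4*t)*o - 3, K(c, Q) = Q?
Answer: sqrt(357396627)/105 ≈ 180.05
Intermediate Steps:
m(t, o) = -3 + 4*o*t (m(t, o) = 4*o*t - 3 = -3 + 4*o*t)
u(E) = -3 + 4*E (u(E) = -3 + 4*(E/E)*E = -3 + 4*1*E = -3 + 4*E)
x(G, B) = B/(-3 + 4*G)
sqrt(x(132, 54 - 1*92) + 32417) = sqrt((54 - 1*92)/(-3 + 4*132) + 32417) = sqrt((54 - 92)/(-3 + 528) + 32417) = sqrt(-38/525 + 32417) = sqrt(17018887/525) = sqrt(357396627)/105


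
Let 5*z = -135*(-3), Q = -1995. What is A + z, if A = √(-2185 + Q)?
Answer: 81 + 2*I*√1045 ≈ 81.0 + 64.653*I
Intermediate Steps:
z = 81 (z = (-135*(-3))/5 = (⅕)*405 = 81)
A = 2*I*√1045 (A = √(-2185 - 1995) = √(-4180) = 2*I*√1045 ≈ 64.653*I)
A + z = 2*I*√1045 + 81 = 81 + 2*I*√1045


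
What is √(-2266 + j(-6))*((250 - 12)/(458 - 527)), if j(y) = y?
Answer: -952*I*√142/69 ≈ -164.41*I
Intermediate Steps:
√(-2266 + j(-6))*((250 - 12)/(458 - 527)) = √(-2266 - 6)*((250 - 12)/(458 - 527)) = √(-2272)*(238/(-69)) = (4*I*√142)*(238*(-1/69)) = (4*I*√142)*(-238/69) = -952*I*√142/69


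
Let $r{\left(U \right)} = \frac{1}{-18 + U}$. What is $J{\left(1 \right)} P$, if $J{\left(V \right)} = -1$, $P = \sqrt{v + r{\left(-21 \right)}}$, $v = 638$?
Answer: $- \frac{\sqrt{970359}}{39} \approx -25.258$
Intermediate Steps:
$P = \frac{\sqrt{970359}}{39}$ ($P = \sqrt{638 + \frac{1}{-18 - 21}} = \sqrt{638 + \frac{1}{-39}} = \sqrt{638 - \frac{1}{39}} = \sqrt{\frac{24881}{39}} = \frac{\sqrt{970359}}{39} \approx 25.258$)
$J{\left(1 \right)} P = - \frac{\sqrt{970359}}{39}$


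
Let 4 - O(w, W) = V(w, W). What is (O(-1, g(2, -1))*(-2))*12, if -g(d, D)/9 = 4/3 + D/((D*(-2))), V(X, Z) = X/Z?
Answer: -464/5 ≈ -92.800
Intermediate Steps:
g(d, D) = -15/2 (g(d, D) = -9*(4/3 + D/((D*(-2)))) = -9*(4*(1/3) + D/((-2*D))) = -9*(4/3 + D*(-1/(2*D))) = -9*(4/3 - 1/2) = -9*5/6 = -15/2)
O(w, W) = 4 - w/W
(O(-1, g(2, -1))*(-2))*12 = ((4 - 1*(-1)/(-15/2))*(-2))*12 = ((4 - 1*(-1)*(-2/15))*(-2))*12 = ((4 - 2/15)*(-2))*12 = ((58/15)*(-2))*12 = -116/15*12 = -464/5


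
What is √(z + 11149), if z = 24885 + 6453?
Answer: √42487 ≈ 206.12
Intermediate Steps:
z = 31338
√(z + 11149) = √(31338 + 11149) = √42487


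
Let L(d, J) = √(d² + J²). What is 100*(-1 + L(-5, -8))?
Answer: -100 + 100*√89 ≈ 843.40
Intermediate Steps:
L(d, J) = √(J² + d²)
100*(-1 + L(-5, -8)) = 100*(-1 + √((-8)² + (-5)²)) = 100*(-1 + √(64 + 25)) = 100*(-1 + √89) = -100 + 100*√89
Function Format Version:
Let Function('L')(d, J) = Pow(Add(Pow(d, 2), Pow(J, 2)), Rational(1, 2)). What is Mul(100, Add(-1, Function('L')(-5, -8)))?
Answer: Add(-100, Mul(100, Pow(89, Rational(1, 2)))) ≈ 843.40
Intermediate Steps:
Function('L')(d, J) = Pow(Add(Pow(J, 2), Pow(d, 2)), Rational(1, 2))
Mul(100, Add(-1, Function('L')(-5, -8))) = Mul(100, Add(-1, Pow(Add(Pow(-8, 2), Pow(-5, 2)), Rational(1, 2)))) = Mul(100, Add(-1, Pow(Add(64, 25), Rational(1, 2)))) = Mul(100, Add(-1, Pow(89, Rational(1, 2)))) = Add(-100, Mul(100, Pow(89, Rational(1, 2))))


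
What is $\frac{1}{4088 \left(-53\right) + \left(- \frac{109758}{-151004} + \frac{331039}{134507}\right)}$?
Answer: $- \frac{10155547514}{2200309170857065} \approx -4.6155 \cdot 10^{-6}$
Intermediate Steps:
$\frac{1}{4088 \left(-53\right) + \left(- \frac{109758}{-151004} + \frac{331039}{134507}\right)} = \frac{1}{-216664 + \left(\left(-109758\right) \left(- \frac{1}{151004}\right) + 331039 \cdot \frac{1}{134507}\right)} = \frac{1}{-216664 + \left(\frac{54879}{75502} + \frac{331039}{134507}\right)} = \frac{1}{-216664 + \frac{32375716231}{10155547514}} = \frac{1}{- \frac{2200309170857065}{10155547514}} = - \frac{10155547514}{2200309170857065}$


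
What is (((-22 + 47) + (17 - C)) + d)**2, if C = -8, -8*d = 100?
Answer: 5625/4 ≈ 1406.3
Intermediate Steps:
d = -25/2 (d = -1/8*100 = -25/2 ≈ -12.500)
(((-22 + 47) + (17 - C)) + d)**2 = (((-22 + 47) + (17 - 1*(-8))) - 25/2)**2 = ((25 + (17 + 8)) - 25/2)**2 = ((25 + 25) - 25/2)**2 = (50 - 25/2)**2 = (75/2)**2 = 5625/4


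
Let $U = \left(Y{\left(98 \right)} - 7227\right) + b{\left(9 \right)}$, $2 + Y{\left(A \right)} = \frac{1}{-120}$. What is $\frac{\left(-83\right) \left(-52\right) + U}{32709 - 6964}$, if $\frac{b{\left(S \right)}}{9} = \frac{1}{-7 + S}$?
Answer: $- \frac{349021}{3089400} \approx -0.11297$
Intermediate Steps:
$b{\left(S \right)} = \frac{9}{-7 + S}$
$Y{\left(A \right)} = - \frac{241}{120}$ ($Y{\left(A \right)} = -2 + \frac{1}{-120} = -2 - \frac{1}{120} = - \frac{241}{120}$)
$U = - \frac{866941}{120}$ ($U = \left(- \frac{241}{120} - 7227\right) + \frac{9}{-7 + 9} = - \frac{867481}{120} + \frac{9}{2} = - \frac{866941}{120} \approx -7224.5$)
$\frac{\left(-83\right) \left(-52\right) + U}{32709 - 6964} = \frac{\left(-83\right) \left(-52\right) - \frac{866941}{120}}{32709 - 6964} = \frac{4316 - \frac{866941}{120}}{25745} = \left(- \frac{349021}{120}\right) \frac{1}{25745} = - \frac{349021}{3089400}$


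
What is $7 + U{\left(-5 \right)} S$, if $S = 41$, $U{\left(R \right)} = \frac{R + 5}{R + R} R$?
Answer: $7$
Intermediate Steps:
$U{\left(R \right)} = \frac{5}{2} + \frac{R}{2}$ ($U{\left(R \right)} = \frac{5 + R}{2 R} R = \frac{5}{2} + \frac{R}{2}$)
$7 + U{\left(-5 \right)} S = 7 + \left(\frac{5}{2} + \frac{1}{2} \left(-5\right)\right) 41 = 7 + \left(\frac{5}{2} - \frac{5}{2}\right) 41 = 7 + 0 \cdot 41 = 7 + 0 = 7$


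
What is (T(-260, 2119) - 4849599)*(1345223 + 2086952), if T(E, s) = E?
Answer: -16645564813325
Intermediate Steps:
(T(-260, 2119) - 4849599)*(1345223 + 2086952) = (-260 - 4849599)*(1345223 + 2086952) = -4849859*3432175 = -16645564813325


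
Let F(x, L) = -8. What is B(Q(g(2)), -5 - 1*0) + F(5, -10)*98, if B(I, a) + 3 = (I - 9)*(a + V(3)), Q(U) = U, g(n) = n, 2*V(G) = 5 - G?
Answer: -759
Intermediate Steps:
V(G) = 5/2 - G/2 (V(G) = (5 - G)/2 = 5/2 - G/2)
B(I, a) = -3 + (1 + a)*(-9 + I) (B(I, a) = -3 + (I - 9)*(a + (5/2 - 1/2*3)) = -3 + (-9 + I)*(a + (5/2 - 3/2)) = -3 + (-9 + I)*(a + 1) = -3 + (-9 + I)*(1 + a) = -3 + (1 + a)*(-9 + I))
B(Q(g(2)), -5 - 1*0) + F(5, -10)*98 = (-12 + 2 - 9*(-5 - 1*0) + 2*(-5 - 1*0)) - 8*98 = (-12 + 2 - 9*(-5 + 0) + 2*(-5 + 0)) - 784 = (-12 + 2 - 9*(-5) + 2*(-5)) - 784 = (-12 + 2 + 45 - 10) - 784 = 25 - 784 = -759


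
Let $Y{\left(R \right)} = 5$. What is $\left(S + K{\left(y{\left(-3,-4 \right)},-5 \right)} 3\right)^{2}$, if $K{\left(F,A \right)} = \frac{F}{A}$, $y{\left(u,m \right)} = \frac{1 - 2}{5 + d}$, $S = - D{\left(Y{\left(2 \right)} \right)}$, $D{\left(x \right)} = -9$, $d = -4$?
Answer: $\frac{2304}{25} \approx 92.16$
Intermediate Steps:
$S = 9$ ($S = \left(-1\right) \left(-9\right) = 9$)
$y{\left(u,m \right)} = -1$ ($y{\left(u,m \right)} = \frac{1 - 2}{5 - 4} = - 1^{-1} = \left(-1\right) 1 = -1$)
$\left(S + K{\left(y{\left(-3,-4 \right)},-5 \right)} 3\right)^{2} = \left(9 + - \frac{1}{-5} \cdot 3\right)^{2} = \left(9 + \left(-1\right) \left(- \frac{1}{5}\right) 3\right)^{2} = \left(9 + \frac{1}{5} \cdot 3\right)^{2} = \left(9 + \frac{3}{5}\right)^{2} = \left(\frac{48}{5}\right)^{2} = \frac{2304}{25}$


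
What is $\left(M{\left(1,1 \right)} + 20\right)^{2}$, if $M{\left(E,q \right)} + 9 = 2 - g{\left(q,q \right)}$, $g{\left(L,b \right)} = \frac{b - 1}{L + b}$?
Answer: $169$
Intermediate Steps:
$g{\left(L,b \right)} = \frac{-1 + b}{L + b}$
$M{\left(E,q \right)} = -7 - \frac{-1 + q}{2 q}$ ($M{\left(E,q \right)} = -9 - \left(-2 + \frac{-1 + q}{q + q}\right) = -9 + \left(2 - \frac{-1 + q}{2 q}\right) = -7 - \frac{-1 + q}{2 q}$)
$\left(M{\left(1,1 \right)} + 20\right)^{2} = \left(\frac{1 - 15}{2 \cdot 1} + 20\right)^{2} = \left(\frac{1}{2} \cdot 1 \left(1 - 15\right) + 20\right)^{2} = \left(\frac{1}{2} \cdot 1 \left(-14\right) + 20\right)^{2} = \left(-7 + 20\right)^{2} = 13^{2} = 169$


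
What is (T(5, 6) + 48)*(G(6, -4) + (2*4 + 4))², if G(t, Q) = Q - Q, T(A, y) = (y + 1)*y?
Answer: 12960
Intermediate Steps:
T(A, y) = y*(1 + y) (T(A, y) = (1 + y)*y = y*(1 + y))
G(t, Q) = 0
(T(5, 6) + 48)*(G(6, -4) + (2*4 + 4))² = (6*(1 + 6) + 48)*(0 + (2*4 + 4))² = (6*7 + 48)*(0 + (8 + 4))² = (42 + 48)*(0 + 12)² = 90*12² = 90*144 = 12960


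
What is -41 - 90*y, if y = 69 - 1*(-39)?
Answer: -9761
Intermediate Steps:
y = 108 (y = 69 + 39 = 108)
-41 - 90*y = -41 - 90*108 = -41 - 9720 = -9761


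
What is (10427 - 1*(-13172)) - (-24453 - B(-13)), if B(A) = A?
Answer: 48039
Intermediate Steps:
(10427 - 1*(-13172)) - (-24453 - B(-13)) = (10427 - 1*(-13172)) - (-24453 - 1*(-13)) = (10427 + 13172) - (-24453 + 13) = 23599 - 1*(-24440) = 23599 + 24440 = 48039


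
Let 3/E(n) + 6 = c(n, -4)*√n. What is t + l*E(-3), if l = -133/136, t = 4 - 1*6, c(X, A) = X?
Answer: (-272*√3 + 411*I)/(136*(√3 - 2*I)) ≈ -1.7206 - 0.24198*I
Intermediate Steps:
t = -2 (t = 4 - 6 = -2)
E(n) = 3/(-6 + n^(3/2)) (E(n) = 3/(-6 + n*√n) = 3/(-6 + n^(3/2)))
l = -133/136 (l = -133*1/136 = -133/136 ≈ -0.97794)
t + l*E(-3) = -2 - 399/(136*(-6 + (-3)^(3/2))) = -2 - 399/(136*(-6 - 3*I*√3))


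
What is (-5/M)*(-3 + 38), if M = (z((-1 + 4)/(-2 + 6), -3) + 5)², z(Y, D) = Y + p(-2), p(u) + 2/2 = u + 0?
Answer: -2800/121 ≈ -23.141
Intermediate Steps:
p(u) = -1 + u (p(u) = -1 + (u + 0) = -1 + u)
z(Y, D) = -3 + Y (z(Y, D) = Y + (-1 - 2) = Y - 3 = -3 + Y)
M = 121/16 (M = ((-3 + (-1 + 4)/(-2 + 6)) + 5)² = ((-3 + 3/4) + 5)² = ((-3 + 3*(¼)) + 5)² = ((-3 + ¾) + 5)² = (-9/4 + 5)² = (11/4)² = 121/16 ≈ 7.5625)
(-5/M)*(-3 + 38) = (-5/121/16)*(-3 + 38) = -5*16/121*35 = -80/121*35 = -2800/121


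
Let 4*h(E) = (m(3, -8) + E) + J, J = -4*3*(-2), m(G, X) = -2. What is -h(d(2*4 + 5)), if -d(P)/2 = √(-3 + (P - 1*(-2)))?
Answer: -11/2 + √3 ≈ -3.7679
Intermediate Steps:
d(P) = -2*√(-1 + P) (d(P) = -2*√(-3 + (P - 1*(-2))) = -2*√(-3 + (P + 2)) = -2*√(-3 + (2 + P)) = -2*√(-1 + P))
J = 24 (J = -12*(-2) = 24)
h(E) = 11/2 + E/4 (h(E) = ((-2 + E) + 24)/4 = (22 + E)/4 = 11/2 + E/4)
-h(d(2*4 + 5)) = -(11/2 + (-2*√(-1 + (2*4 + 5)))/4) = -(11/2 + (-2*√(-1 + (8 + 5)))/4) = -(11/2 + (-2*√(-1 + 13))/4) = -(11/2 + (-4*√3)/4) = -(11/2 - √3) = -11/2 + √3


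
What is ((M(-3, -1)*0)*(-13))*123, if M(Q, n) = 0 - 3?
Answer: 0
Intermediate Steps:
M(Q, n) = -3
((M(-3, -1)*0)*(-13))*123 = (-3*0*(-13))*123 = (0*(-13))*123 = 0*123 = 0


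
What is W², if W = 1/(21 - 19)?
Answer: ¼ ≈ 0.25000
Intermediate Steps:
W = ½ (W = 1/2 = ½ ≈ 0.50000)
W² = (½)² = ¼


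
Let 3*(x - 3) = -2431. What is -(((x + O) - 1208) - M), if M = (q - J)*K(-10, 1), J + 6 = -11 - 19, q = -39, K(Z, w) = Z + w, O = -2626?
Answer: 14005/3 ≈ 4668.3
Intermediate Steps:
x = -2422/3 (x = 3 + (⅓)*(-2431) = 3 - 2431/3 = -2422/3 ≈ -807.33)
J = -36 (J = -6 + (-11 - 19) = -6 - 30 = -36)
M = 27 (M = (-39 - 1*(-36))*(-10 + 1) = (-39 + 36)*(-9) = -3*(-9) = 27)
-(((x + O) - 1208) - M) = -(((-2422/3 - 2626) - 1208) - 1*27) = -((-10300/3 - 1208) - 27) = -(-13924/3 - 27) = -1*(-14005/3) = 14005/3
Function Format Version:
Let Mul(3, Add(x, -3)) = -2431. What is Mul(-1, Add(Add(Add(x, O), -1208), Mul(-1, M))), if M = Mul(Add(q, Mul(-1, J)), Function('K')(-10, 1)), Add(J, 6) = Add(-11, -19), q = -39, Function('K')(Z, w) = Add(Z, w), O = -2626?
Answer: Rational(14005, 3) ≈ 4668.3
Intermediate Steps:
x = Rational(-2422, 3) (x = Add(3, Mul(Rational(1, 3), -2431)) = Add(3, Rational(-2431, 3)) = Rational(-2422, 3) ≈ -807.33)
J = -36 (J = Add(-6, Add(-11, -19)) = Add(-6, -30) = -36)
M = 27 (M = Mul(Add(-39, Mul(-1, -36)), Add(-10, 1)) = Mul(Add(-39, 36), -9) = Mul(-3, -9) = 27)
Mul(-1, Add(Add(Add(x, O), -1208), Mul(-1, M))) = Mul(-1, Add(Add(Add(Rational(-2422, 3), -2626), -1208), Mul(-1, 27))) = Mul(-1, Add(Add(Rational(-10300, 3), -1208), -27)) = Mul(-1, Add(Rational(-13924, 3), -27)) = Mul(-1, Rational(-14005, 3)) = Rational(14005, 3)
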